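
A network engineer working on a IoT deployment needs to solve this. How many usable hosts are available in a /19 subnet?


Given: subnet mask /19
Host bits = 32 - 19 = 13
Total addresses = 2^13 = 8192
Usable hosts = 8192 - 2 (network + broadcast) = 8190

8190


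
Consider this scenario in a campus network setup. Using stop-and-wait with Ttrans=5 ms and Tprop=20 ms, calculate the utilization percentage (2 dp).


Given: Ttrans = 5 ms, Tprop = 20 ms
RTT = 2 * Tprop = 2 * 20 = 40 ms
U = Ttrans / (Ttrans + RTT)
U = 5 / (5 + 40)
U = 5 / 45 = 0.111111
U% = 11.11%

11.11


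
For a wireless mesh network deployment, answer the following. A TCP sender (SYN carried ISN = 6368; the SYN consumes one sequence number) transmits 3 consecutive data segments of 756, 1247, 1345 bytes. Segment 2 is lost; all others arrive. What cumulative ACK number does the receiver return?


SYN uses sequence number 6368; first data byte = ISN + 1 = 6369.
Segment 1: SEQ = 6369, len = 756 B, covers [6369, 7124]
Segment 2: SEQ = 7125, len = 1247 B, covers [7125, 8371] [LOST]
Segment 3: SEQ = 8372, len = 1345 B, covers [8372, 9716]
In-order data received: bytes [6369, 7124] (segments 1..1).
Segment 2 missing -> gap begins at byte 7125; later segments buffered out of order.
Cumulative ACK = next expected in-order byte = 6369 + 756 = 7125

7125


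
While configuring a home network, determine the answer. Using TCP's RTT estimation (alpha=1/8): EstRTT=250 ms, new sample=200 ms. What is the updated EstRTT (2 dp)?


Given: EstRTT = 250 ms, SampleRTT = 200 ms, alpha = 1/8
New EstRTT = (1 - alpha) * EstRTT + alpha * SampleRTT
(7/8) * 250 = 218.75
(1/8) * 200 = 25
New EstRTT = 218.75 + 25 = 243.75 ms -> 243.75 ms (2 dp)

243.75


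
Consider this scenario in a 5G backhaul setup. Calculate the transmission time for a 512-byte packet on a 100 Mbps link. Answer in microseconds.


Given: packet = 512 bytes, bandwidth = 100 Mbps
Packet in bits = 512 * 8 = 4096 bits
Bandwidth = 100 * 10^6 = 100000000 bps
Time = 4096 / 100000000 seconds
Time in us = 4096 * 10^6 / 100000000 = 40.96

40.96


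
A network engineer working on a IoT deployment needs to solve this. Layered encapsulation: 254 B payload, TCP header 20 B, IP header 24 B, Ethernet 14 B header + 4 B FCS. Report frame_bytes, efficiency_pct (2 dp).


TCP segment = 254 + 20 = 274 B
IP packet = 274 + 24 = 298 B
Ethernet frame = 298 + 14 + 4 = 316 B
Efficiency = app / frame = 254 / 316 = 0.803797 = 80.3797% -> 80.38% (2 dp)

316, 80.38


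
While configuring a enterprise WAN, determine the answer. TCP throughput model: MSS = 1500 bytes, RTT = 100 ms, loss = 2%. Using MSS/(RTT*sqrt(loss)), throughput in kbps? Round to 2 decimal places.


Given: MSS = 1500 bytes, RTT = 100 ms, loss = 2%
RTT in seconds = 100 / 1000 = 0.1
Loss rate = 2% = 0.02
sqrt(loss) = sqrt(0.02) = 0.141421356237
Throughput (bytes/s) = 1500 / (0.1 * 0.141421356237) = 106066.0172
Throughput (kbps) = 106066.0172 * 8 / 1000 = 848.528137 -> 848.53 kbps (2 dp)

848.53


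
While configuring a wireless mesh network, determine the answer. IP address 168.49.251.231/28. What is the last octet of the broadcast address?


Given: IP = 168.49.251.231, prefix = /28
Host bits = 32 - 28 = 4
Network last octet = 231 AND mask = 224
Host part size = 2^4 - 1 = 15
Broadcast last octet = 224 OR 15 = 239

239


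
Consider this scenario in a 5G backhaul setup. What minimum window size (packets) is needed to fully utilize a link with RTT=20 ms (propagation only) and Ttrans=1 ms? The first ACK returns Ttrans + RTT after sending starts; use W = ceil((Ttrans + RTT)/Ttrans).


Given: Ttrans = 1 ms, RTT = 20 ms (= 2 * Tprop, Tprop = 10 ms)
Time until first ACK returns = Ttrans + RTT = 1 + 20 = 21 ms
Need W * Ttrans >= Ttrans + RTT  ->  W >= (Ttrans + RTT) / Ttrans
(Ttrans + RTT) / Ttrans = 21 / 1 = 21
W_min = ceil(21) = 21

21


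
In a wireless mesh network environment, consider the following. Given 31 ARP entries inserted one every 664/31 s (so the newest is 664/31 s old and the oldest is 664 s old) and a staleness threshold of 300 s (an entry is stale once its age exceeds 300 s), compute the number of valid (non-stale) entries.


Ages are k * 664/31 s for k = 1..31 (spacing = 21.4194 s).
Entry k is valid iff k * 664/31 <= 300 iff k <= 31 * 300 / 664 = 14.0060
n_valid = floor(14.0060) = 14
(n_stale = 31 - 14 = 17)

14


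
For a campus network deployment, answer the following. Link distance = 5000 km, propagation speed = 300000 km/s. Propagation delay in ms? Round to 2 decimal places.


Given: distance = 5000 km, speed = 300000 km/s
Delay = distance / speed = 5000 / 300000 seconds
Delay in ms = 5000 * 1000 / 300000
Delay = 16.6667 ms
Rounded to 2 dp = 16.67 ms

16.67


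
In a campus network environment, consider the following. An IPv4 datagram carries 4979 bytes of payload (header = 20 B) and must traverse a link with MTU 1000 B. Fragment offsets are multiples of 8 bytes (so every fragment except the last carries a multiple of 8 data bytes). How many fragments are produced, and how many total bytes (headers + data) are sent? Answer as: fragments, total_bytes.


Max data per non-final fragment = floor((MTU - header)/8)*8 = floor((1000 - 20)/8)*8 = floor(980/8)*8 = 976 B
Final fragment needs no 8-byte alignment: it can carry up to MTU - header = 980 B
Non-final fragments needed = ceil((payload - 980) / 976) = ceil(3999/976) = ceil(4.0973) = 5
Number of fragments = 5 + 1 = 6
Fragment sizes (data): 5 * 976 B + 99 B (last, 99 <= 980 OK)
Total bytes sent = payload + n_frags * header = 4979 + 6*20 = 4979 + 120 = 5099 B

6, 5099


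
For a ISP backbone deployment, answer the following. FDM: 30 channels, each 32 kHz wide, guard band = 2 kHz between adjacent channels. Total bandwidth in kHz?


Given: 30 channels, 32 kHz each, guard = 2 kHz
Channel bandwidth = 30 * 32 = 960 kHz
Guard bands = 29 gaps * 2 kHz = 58 kHz
Total = 960 + 58 = 1018 kHz

1018


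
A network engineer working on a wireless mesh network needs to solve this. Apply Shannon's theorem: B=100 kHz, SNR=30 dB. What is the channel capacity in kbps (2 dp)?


Given: B = 100 kHz, SNR = 30 dB
SNR linear = 10^(30/10) = 1000
1 + SNR = 1001
log2(1001) = 9.9672262588
C = 100 * 1000 * 9.9672262588 = 996722.6259 bps
C = 996.722626 kbps -> 996.72 kbps (2 dp)

996.72


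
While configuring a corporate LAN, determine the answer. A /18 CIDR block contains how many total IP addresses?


Given: CIDR prefix /18
Host bits = 32 - 18 = 14
Total addresses = 2^14 = 16384

16384


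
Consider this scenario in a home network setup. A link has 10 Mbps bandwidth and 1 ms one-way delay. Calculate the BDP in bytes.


Given: bandwidth = 10 Mbps, delay = 1 ms
BDP in bits = 10 * 10^6 * 1 / 1000
BDP in bits = 10000
BDP in bytes = 10000 / 8 = 1250

1250


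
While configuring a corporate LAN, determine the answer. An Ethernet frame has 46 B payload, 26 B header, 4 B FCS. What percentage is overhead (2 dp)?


Given: payload = 46 B, header = 26 B, trailer = 4 B
Overhead bytes = header + trailer = 26 + 4 = 30
Total frame = payload + overhead = 46 + 30 = 76
Overhead % = 30 / 76 * 100 = 39.4737% -> 39.47% (2 dp)

39.47


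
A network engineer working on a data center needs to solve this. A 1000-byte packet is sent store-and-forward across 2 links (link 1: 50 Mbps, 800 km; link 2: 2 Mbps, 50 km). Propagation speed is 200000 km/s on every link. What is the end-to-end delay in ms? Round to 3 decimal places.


Packet = 1000 bytes = 8000 bits. Store-and-forward: sum (t_trans + t_prop) per link.
Link 1: t_trans = 8000/(50*10^6) s = 0.1600 ms; t_prop = 800/200000 s = 4.0000 ms; subtotal = 4.1600 ms
Link 2: t_trans = 8000/(2*10^6) s = 4.0000 ms; t_prop = 50/200000 s = 0.2500 ms; subtotal = 4.2500 ms
End-to-end = 4.1600 + 4.2500 = 8.4100 ms -> 8.410 ms (3 dp)

8.410


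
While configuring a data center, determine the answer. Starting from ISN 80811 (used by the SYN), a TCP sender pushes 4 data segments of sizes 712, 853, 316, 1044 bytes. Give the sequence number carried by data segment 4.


The SYN occupies sequence number ISN = 80811, so the first data byte is ISN + 1 = 80812.
SEQ of data segment i = (ISN + 1) + sum of payload sizes of segments 1..i-1.
Segment 1: SEQ = 80812, payload = 712 bytes
Segment 2: SEQ = 81524, payload = 853 bytes
Segment 3: SEQ = 82377, payload = 316 bytes
Segment 4: SEQ = 82693, payload = 1044 bytes
SEQ of segment 4 = 80812 + 712 + 853 + 316 = 82693

82693


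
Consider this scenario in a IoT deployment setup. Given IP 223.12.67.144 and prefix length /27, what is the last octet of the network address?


Given: IP = 223.12.67.144, prefix = /27
Subnet mask = 255.255.255.224
Last octet of IP: 144
Last octet of mask: 224
Network last octet = 144 AND 224 = 128

128


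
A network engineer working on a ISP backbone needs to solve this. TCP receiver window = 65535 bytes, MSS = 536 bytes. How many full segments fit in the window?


Given: RWND = 65535 bytes, MSS = 536 bytes
Full segments = floor(RWND / MSS)
Full segments = floor(65535 / 536)
Full segments = floor(122.2668) = 122

122


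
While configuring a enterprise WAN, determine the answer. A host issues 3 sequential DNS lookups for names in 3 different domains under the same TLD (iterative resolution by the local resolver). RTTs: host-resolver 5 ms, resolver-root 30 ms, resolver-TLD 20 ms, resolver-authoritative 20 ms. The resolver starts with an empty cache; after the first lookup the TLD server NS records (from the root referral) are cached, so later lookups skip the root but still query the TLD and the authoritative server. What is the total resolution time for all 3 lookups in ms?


Lookup 1 (cold cache): local + root + TLD + auth = 5 + 30 + 20 + 20 = 75 ms
Lookups 2..3 (TLD NS cached -> skip root; new domain -> still ask TLD and auth): local + TLD + auth = 5 + 20 + 20 = 45 ms each
Remaining 2 lookups: 2 * 45 = 90 ms
Total = 75 + 90 = 165 ms

165


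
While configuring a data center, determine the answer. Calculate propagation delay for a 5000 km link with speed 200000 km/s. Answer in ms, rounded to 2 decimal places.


Given: distance = 5000 km, speed = 200000 km/s
Delay = distance / speed = 5000 / 200000 seconds
Delay in ms = 5000 * 1000 / 200000
Delay = 25.0000 ms
Rounded to 2 dp = 25.00 ms

25.00


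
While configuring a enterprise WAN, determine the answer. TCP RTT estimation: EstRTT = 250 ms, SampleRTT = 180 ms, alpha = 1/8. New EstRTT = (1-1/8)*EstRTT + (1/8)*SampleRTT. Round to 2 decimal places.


Given: EstRTT = 250 ms, SampleRTT = 180 ms, alpha = 1/8
New EstRTT = (1 - alpha) * EstRTT + alpha * SampleRTT
(7/8) * 250 = 218.75
(1/8) * 180 = 22.5
New EstRTT = 218.75 + 22.5 = 241.25 ms -> 241.25 ms (2 dp)

241.25


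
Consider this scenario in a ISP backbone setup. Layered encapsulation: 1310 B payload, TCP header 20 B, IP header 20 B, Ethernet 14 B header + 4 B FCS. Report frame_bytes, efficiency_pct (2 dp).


TCP segment = 1310 + 20 = 1330 B
IP packet = 1330 + 20 = 1350 B
Ethernet frame = 1350 + 14 + 4 = 1368 B
Efficiency = app / frame = 1310 / 1368 = 0.957602 = 95.7602% -> 95.76% (2 dp)

1368, 95.76


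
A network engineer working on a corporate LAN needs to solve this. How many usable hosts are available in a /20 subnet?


Given: subnet mask /20
Host bits = 32 - 20 = 12
Total addresses = 2^12 = 4096
Usable hosts = 4096 - 2 (network + broadcast) = 4094

4094


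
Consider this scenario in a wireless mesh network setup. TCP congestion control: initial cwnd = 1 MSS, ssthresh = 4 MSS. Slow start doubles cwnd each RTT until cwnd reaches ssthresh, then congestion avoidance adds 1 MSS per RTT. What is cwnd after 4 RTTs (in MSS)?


RTT 0: cwnd = 1 MSS (initial)
RTT 1: cwnd = 2 MSS (slow start, doubled)
RTT 2: cwnd = 4 MSS (slow start, doubled)
RTT 3: cwnd = 5 MSS (congestion avoidance, +1)
RTT 4: cwnd = 6 MSS (congestion avoidance, +1)

6


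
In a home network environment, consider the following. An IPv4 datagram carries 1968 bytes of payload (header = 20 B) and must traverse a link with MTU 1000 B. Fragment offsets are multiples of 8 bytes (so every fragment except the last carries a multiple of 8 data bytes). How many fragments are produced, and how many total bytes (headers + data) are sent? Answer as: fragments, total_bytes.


Max data per non-final fragment = floor((MTU - header)/8)*8 = floor((1000 - 20)/8)*8 = floor(980/8)*8 = 976 B
Final fragment needs no 8-byte alignment: it can carry up to MTU - header = 980 B
Non-final fragments needed = ceil((payload - 980) / 976) = ceil(988/976) = ceil(1.0123) = 2
Number of fragments = 2 + 1 = 3
Fragment sizes (data): 2 * 976 B + 16 B (last, 16 <= 980 OK)
Total bytes sent = payload + n_frags * header = 1968 + 3*20 = 1968 + 60 = 2028 B

3, 2028


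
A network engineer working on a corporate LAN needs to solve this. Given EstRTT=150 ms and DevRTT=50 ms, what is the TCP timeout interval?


Given: EstRTT = 150 ms, DevRTT = 50 ms
Timeout = EstRTT + 4 * DevRTT
4 * DevRTT = 4 * 50 = 200
Timeout = 150 + 200 = 350 ms

350


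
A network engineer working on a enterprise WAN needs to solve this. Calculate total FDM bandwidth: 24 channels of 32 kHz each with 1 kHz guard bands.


Given: 24 channels, 32 kHz each, guard = 1 kHz
Channel bandwidth = 24 * 32 = 768 kHz
Guard bands = 23 gaps * 1 kHz = 23 kHz
Total = 768 + 23 = 791 kHz

791


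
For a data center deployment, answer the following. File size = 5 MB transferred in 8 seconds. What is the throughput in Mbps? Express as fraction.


Given: file = 5 MB, time = 8 s
File in Mb = 5 * 8 = 40 Mb
Throughput = 40 / 8 Mbps
Throughput = 5 Mbps

5


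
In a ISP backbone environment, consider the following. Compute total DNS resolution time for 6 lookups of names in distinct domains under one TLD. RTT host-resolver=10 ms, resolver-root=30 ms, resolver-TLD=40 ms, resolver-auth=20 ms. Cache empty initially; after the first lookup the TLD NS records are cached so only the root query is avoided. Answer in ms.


Lookup 1 (cold cache): local + root + TLD + auth = 10 + 30 + 40 + 20 = 100 ms
Lookups 2..6 (TLD NS cached -> skip root; new domain -> still ask TLD and auth): local + TLD + auth = 10 + 40 + 20 = 70 ms each
Remaining 5 lookups: 5 * 70 = 350 ms
Total = 100 + 350 = 450 ms

450


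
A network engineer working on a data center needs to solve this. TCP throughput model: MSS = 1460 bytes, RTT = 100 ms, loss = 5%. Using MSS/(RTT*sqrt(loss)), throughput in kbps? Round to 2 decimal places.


Given: MSS = 1460 bytes, RTT = 100 ms, loss = 5%
RTT in seconds = 100 / 1000 = 0.1
Loss rate = 5% = 0.05
sqrt(loss) = sqrt(0.05) = 0.223606797750
Throughput (bytes/s) = 1460 / (0.1 * 0.223606797750) = 65293.1849
Throughput (kbps) = 65293.1849 * 8 / 1000 = 522.345480 -> 522.35 kbps (2 dp)

522.35


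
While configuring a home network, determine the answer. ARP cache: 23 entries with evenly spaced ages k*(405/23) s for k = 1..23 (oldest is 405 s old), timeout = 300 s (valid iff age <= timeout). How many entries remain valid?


Ages are k * 405/23 s for k = 1..23 (spacing = 17.6087 s).
Entry k is valid iff k * 405/23 <= 300 iff k <= 23 * 300 / 405 = 17.0370
n_valid = floor(17.0370) = 17
(n_stale = 23 - 17 = 6)

17


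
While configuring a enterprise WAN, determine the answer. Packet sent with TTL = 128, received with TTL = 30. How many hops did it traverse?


Given: initial TTL = 128, received TTL = 30
Hops = initial TTL - received TTL
Hops = 128 - 30 = 98

98


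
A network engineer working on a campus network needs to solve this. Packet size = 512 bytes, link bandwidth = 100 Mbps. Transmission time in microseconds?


Given: packet = 512 bytes, bandwidth = 100 Mbps
Packet in bits = 512 * 8 = 4096 bits
Bandwidth = 100 * 10^6 = 100000000 bps
Time = 4096 / 100000000 seconds
Time in us = 4096 * 10^6 / 100000000 = 40.96

40.96


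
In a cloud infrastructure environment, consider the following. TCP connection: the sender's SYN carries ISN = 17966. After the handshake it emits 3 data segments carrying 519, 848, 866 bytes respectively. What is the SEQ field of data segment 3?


The SYN occupies sequence number ISN = 17966, so the first data byte is ISN + 1 = 17967.
SEQ of data segment i = (ISN + 1) + sum of payload sizes of segments 1..i-1.
Segment 1: SEQ = 17967, payload = 519 bytes
Segment 2: SEQ = 18486, payload = 848 bytes
Segment 3: SEQ = 19334, payload = 866 bytes
SEQ of segment 3 = 17967 + 519 + 848 = 19334

19334


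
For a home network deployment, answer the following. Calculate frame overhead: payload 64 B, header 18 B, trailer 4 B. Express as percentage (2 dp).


Given: payload = 64 B, header = 18 B, trailer = 4 B
Overhead bytes = header + trailer = 18 + 4 = 22
Total frame = payload + overhead = 64 + 22 = 86
Overhead % = 22 / 86 * 100 = 25.5814% -> 25.58% (2 dp)

25.58


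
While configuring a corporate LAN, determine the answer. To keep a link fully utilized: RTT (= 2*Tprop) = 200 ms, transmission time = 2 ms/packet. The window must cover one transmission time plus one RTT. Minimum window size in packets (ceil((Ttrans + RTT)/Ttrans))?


Given: Ttrans = 2 ms, RTT = 200 ms (= 2 * Tprop, Tprop = 100 ms)
Time until first ACK returns = Ttrans + RTT = 2 + 200 = 202 ms
Need W * Ttrans >= Ttrans + RTT  ->  W >= (Ttrans + RTT) / Ttrans
(Ttrans + RTT) / Ttrans = 202 / 2 = 101
W_min = ceil(101) = 101

101


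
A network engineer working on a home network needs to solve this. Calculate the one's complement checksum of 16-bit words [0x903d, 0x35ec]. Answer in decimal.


Given words: [0x903d, 0x35ec]
Step 1: Sum all words
Raw sum = 36925 + 13804 = 50729
One's complement = ~50729 & 0xFFFF = 14806

14806


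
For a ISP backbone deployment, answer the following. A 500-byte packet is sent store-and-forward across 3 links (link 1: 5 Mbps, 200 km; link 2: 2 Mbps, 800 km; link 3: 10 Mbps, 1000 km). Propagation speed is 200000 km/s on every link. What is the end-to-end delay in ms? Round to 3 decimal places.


Packet = 500 bytes = 4000 bits. Store-and-forward: sum (t_trans + t_prop) per link.
Link 1: t_trans = 4000/(5*10^6) s = 0.8000 ms; t_prop = 200/200000 s = 1.0000 ms; subtotal = 1.8000 ms
Link 2: t_trans = 4000/(2*10^6) s = 2.0000 ms; t_prop = 800/200000 s = 4.0000 ms; subtotal = 6.0000 ms
Link 3: t_trans = 4000/(10*10^6) s = 0.4000 ms; t_prop = 1000/200000 s = 5.0000 ms; subtotal = 5.4000 ms
End-to-end = 1.8000 + 6.0000 + 5.4000 = 13.2000 ms -> 13.200 ms (3 dp)

13.200


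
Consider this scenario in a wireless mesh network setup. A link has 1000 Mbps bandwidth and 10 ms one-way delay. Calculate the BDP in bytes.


Given: bandwidth = 1000 Mbps, delay = 10 ms
BDP in bits = 1000 * 10^6 * 10 / 1000
BDP in bits = 10000000
BDP in bytes = 10000000 / 8 = 1250000

1250000


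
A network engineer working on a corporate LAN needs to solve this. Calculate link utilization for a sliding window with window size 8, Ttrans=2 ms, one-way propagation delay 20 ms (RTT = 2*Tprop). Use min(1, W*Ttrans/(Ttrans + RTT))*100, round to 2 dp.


Given: W = 8, Ttrans = 2 ms, RTT = 40 ms (= 2 * Tprop, Tprop = 20 ms)
Cycle time = Ttrans + RTT = 2 + 40 = 42 ms (first packet sent until its ACK returns)
W * Ttrans = 8 * 2 = 16 ms of sending per cycle
W * Ttrans / (Ttrans + RTT) = 16 / 42 = 0.380952
U = min(1, 0.380952) = 0.380952
U% = 38.10%

38.10


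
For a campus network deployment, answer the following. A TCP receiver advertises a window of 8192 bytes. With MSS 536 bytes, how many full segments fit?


Given: RWND = 8192 bytes, MSS = 536 bytes
Full segments = floor(RWND / MSS)
Full segments = floor(8192 / 536)
Full segments = floor(15.2836) = 15

15


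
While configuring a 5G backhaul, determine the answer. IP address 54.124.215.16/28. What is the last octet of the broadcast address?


Given: IP = 54.124.215.16, prefix = /28
Host bits = 32 - 28 = 4
Network last octet = 16 AND mask = 16
Host part size = 2^4 - 1 = 15
Broadcast last octet = 16 OR 15 = 31

31


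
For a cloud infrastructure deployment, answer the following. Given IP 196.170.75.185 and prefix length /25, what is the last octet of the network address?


Given: IP = 196.170.75.185, prefix = /25
Subnet mask = 255.255.255.128
Last octet of IP: 185
Last octet of mask: 128
Network last octet = 185 AND 128 = 128

128


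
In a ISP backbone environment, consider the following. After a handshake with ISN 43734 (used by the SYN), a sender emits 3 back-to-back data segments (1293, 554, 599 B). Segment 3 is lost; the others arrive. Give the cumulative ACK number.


SYN uses sequence number 43734; first data byte = ISN + 1 = 43735.
Segment 1: SEQ = 43735, len = 1293 B, covers [43735, 45027]
Segment 2: SEQ = 45028, len = 554 B, covers [45028, 45581]
Segment 3: SEQ = 45582, len = 599 B, covers [45582, 46180] [LOST]
In-order data received: bytes [43735, 45581] (segments 1..2).
Segment 3 missing -> gap begins at byte 45582.
Cumulative ACK = next expected in-order byte = 43735 + 1293 + 554 = 45582

45582


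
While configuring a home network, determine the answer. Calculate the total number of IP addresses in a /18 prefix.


Given: CIDR prefix /18
Host bits = 32 - 18 = 14
Total addresses = 2^14 = 16384

16384


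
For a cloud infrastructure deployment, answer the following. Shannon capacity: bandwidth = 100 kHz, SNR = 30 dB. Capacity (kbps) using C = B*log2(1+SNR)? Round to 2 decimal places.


Given: B = 100 kHz, SNR = 30 dB
SNR linear = 10^(30/10) = 1000
1 + SNR = 1001
log2(1001) = 9.9672262588
C = 100 * 1000 * 9.9672262588 = 996722.6259 bps
C = 996.722626 kbps -> 996.72 kbps (2 dp)

996.72


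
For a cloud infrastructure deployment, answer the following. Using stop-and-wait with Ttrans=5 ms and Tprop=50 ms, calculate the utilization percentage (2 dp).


Given: Ttrans = 5 ms, Tprop = 50 ms
RTT = 2 * Tprop = 2 * 50 = 100 ms
U = Ttrans / (Ttrans + RTT)
U = 5 / (5 + 100)
U = 5 / 105 = 0.047619
U% = 4.76%

4.76


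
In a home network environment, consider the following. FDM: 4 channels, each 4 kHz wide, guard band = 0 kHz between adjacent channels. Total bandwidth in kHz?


Given: 4 channels, 4 kHz each, guard = 0 kHz
Channel bandwidth = 4 * 4 = 16 kHz
Guard bands = 3 gaps * 0 kHz = 0 kHz
Total = 16 + 0 = 16 kHz

16


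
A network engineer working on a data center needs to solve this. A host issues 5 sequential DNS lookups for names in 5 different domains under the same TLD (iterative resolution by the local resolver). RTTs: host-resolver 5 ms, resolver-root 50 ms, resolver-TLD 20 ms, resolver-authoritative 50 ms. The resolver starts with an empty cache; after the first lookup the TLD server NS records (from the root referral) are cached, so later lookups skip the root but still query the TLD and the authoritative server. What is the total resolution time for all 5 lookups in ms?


Lookup 1 (cold cache): local + root + TLD + auth = 5 + 50 + 20 + 50 = 125 ms
Lookups 2..5 (TLD NS cached -> skip root; new domain -> still ask TLD and auth): local + TLD + auth = 5 + 20 + 50 = 75 ms each
Remaining 4 lookups: 4 * 75 = 300 ms
Total = 125 + 300 = 425 ms

425


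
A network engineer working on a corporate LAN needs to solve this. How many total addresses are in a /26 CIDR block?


Given: CIDR prefix /26
Host bits = 32 - 26 = 6
Total addresses = 2^6 = 64

64


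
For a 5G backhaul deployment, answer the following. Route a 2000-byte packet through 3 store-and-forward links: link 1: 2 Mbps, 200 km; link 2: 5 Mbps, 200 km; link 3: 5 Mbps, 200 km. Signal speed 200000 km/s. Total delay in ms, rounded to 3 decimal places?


Packet = 2000 bytes = 16000 bits. Store-and-forward: sum (t_trans + t_prop) per link.
Link 1: t_trans = 16000/(2*10^6) s = 8.0000 ms; t_prop = 200/200000 s = 1.0000 ms; subtotal = 9.0000 ms
Link 2: t_trans = 16000/(5*10^6) s = 3.2000 ms; t_prop = 200/200000 s = 1.0000 ms; subtotal = 4.2000 ms
Link 3: t_trans = 16000/(5*10^6) s = 3.2000 ms; t_prop = 200/200000 s = 1.0000 ms; subtotal = 4.2000 ms
End-to-end = 9.0000 + 4.2000 + 4.2000 = 17.4000 ms -> 17.400 ms (3 dp)

17.400


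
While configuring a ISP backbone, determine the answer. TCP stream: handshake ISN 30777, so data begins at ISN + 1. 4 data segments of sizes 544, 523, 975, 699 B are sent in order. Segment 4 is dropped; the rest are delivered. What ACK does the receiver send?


SYN uses sequence number 30777; first data byte = ISN + 1 = 30778.
Segment 1: SEQ = 30778, len = 544 B, covers [30778, 31321]
Segment 2: SEQ = 31322, len = 523 B, covers [31322, 31844]
Segment 3: SEQ = 31845, len = 975 B, covers [31845, 32819]
Segment 4: SEQ = 32820, len = 699 B, covers [32820, 33518] [LOST]
In-order data received: bytes [30778, 32819] (segments 1..3).
Segment 4 missing -> gap begins at byte 32820.
Cumulative ACK = next expected in-order byte = 30778 + 544 + 523 + 975 = 32820

32820


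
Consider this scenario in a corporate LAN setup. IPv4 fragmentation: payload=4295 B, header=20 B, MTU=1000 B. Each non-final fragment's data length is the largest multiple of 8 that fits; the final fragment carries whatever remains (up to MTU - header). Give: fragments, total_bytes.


Max data per non-final fragment = floor((MTU - header)/8)*8 = floor((1000 - 20)/8)*8 = floor(980/8)*8 = 976 B
Final fragment needs no 8-byte alignment: it can carry up to MTU - header = 980 B
Non-final fragments needed = ceil((payload - 980) / 976) = ceil(3315/976) = ceil(3.3965) = 4
Number of fragments = 4 + 1 = 5
Fragment sizes (data): 4 * 976 B + 391 B (last, 391 <= 980 OK)
Total bytes sent = payload + n_frags * header = 4295 + 5*20 = 4295 + 100 = 4395 B

5, 4395


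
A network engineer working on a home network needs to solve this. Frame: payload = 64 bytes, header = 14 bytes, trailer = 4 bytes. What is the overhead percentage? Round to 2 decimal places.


Given: payload = 64 B, header = 14 B, trailer = 4 B
Overhead bytes = header + trailer = 14 + 4 = 18
Total frame = payload + overhead = 64 + 18 = 82
Overhead % = 18 / 82 * 100 = 21.9512% -> 21.95% (2 dp)

21.95


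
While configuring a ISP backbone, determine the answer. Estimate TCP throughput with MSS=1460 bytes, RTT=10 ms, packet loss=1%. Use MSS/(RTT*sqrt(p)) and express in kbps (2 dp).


Given: MSS = 1460 bytes, RTT = 10 ms, loss = 1%
RTT in seconds = 10 / 1000 = 0.01
Loss rate = 1% = 0.01
sqrt(loss) = sqrt(0.01) = 0.1
Throughput (bytes/s) = 1460 / (0.01 * 0.1) = 1460000.0000
Throughput (kbps) = 1460000.0000 * 8 / 1000 = 11680.000000 -> 11680.00 kbps (2 dp)

11680.00


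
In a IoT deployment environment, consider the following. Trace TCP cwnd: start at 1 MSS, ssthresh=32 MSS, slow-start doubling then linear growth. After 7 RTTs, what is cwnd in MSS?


RTT 0: cwnd = 1 MSS (initial)
RTT 1: cwnd = 2 MSS (slow start, doubled)
RTT 2: cwnd = 4 MSS (slow start, doubled)
RTT 3: cwnd = 8 MSS (slow start, doubled)
RTT 4: cwnd = 16 MSS (slow start, doubled)
RTT 5: cwnd = 32 MSS (slow start, doubled)
RTT 6: cwnd = 33 MSS (congestion avoidance, +1)
RTT 7: cwnd = 34 MSS (congestion avoidance, +1)

34


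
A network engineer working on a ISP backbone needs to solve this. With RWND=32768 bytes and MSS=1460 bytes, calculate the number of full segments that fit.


Given: RWND = 32768 bytes, MSS = 1460 bytes
Full segments = floor(RWND / MSS)
Full segments = floor(32768 / 1460)
Full segments = floor(22.4438) = 22

22


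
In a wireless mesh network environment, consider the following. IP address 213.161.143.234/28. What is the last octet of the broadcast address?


Given: IP = 213.161.143.234, prefix = /28
Host bits = 32 - 28 = 4
Network last octet = 234 AND mask = 224
Host part size = 2^4 - 1 = 15
Broadcast last octet = 224 OR 15 = 239

239


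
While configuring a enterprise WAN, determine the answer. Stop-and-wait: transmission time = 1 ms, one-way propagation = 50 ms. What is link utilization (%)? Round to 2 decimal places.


Given: Ttrans = 1 ms, Tprop = 50 ms
RTT = 2 * Tprop = 2 * 50 = 100 ms
U = Ttrans / (Ttrans + RTT)
U = 1 / (1 + 100)
U = 1 / 101 = 0.009901
U% = 0.99%

0.99


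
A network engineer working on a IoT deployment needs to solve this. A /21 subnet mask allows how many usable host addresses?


Given: subnet mask /21
Host bits = 32 - 21 = 11
Total addresses = 2^11 = 2048
Usable hosts = 2048 - 2 (network + broadcast) = 2046

2046


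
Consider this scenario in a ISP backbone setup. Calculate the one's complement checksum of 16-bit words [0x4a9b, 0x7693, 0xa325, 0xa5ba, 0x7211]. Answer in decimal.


Given words: [0x4a9b, 0x7693, 0xa325, 0xa5ba, 0x7211]
Step 1: Sum all words
Raw sum = 19099 + 30355 + 41765 + 42426 + 29201 = 162846
Step 2: Fold carry: (31774 + 2) = 31776
One's complement = ~31776 & 0xFFFF = 33759

33759


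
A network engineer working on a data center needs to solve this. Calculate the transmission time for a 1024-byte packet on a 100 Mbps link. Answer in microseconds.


Given: packet = 1024 bytes, bandwidth = 100 Mbps
Packet in bits = 1024 * 8 = 8192 bits
Bandwidth = 100 * 10^6 = 100000000 bps
Time = 8192 / 100000000 seconds
Time in us = 8192 * 10^6 / 100000000 = 81.92

81.92


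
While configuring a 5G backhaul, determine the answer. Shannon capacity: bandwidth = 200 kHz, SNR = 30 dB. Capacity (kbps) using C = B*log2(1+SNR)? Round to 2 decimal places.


Given: B = 200 kHz, SNR = 30 dB
SNR linear = 10^(30/10) = 1000
1 + SNR = 1001
log2(1001) = 9.9672262588
C = 200 * 1000 * 9.9672262588 = 1993445.2518 bps
C = 1993.445252 kbps -> 1993.45 kbps (2 dp)

1993.45


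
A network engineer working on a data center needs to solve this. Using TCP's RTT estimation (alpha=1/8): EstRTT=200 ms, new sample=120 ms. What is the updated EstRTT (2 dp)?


Given: EstRTT = 200 ms, SampleRTT = 120 ms, alpha = 1/8
New EstRTT = (1 - alpha) * EstRTT + alpha * SampleRTT
(7/8) * 200 = 175
(1/8) * 120 = 15
New EstRTT = 175 + 15 = 190 ms -> 190.00 ms (2 dp)

190.00


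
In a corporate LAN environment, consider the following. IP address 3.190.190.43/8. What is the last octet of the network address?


Given: IP = 3.190.190.43, prefix = /8
Subnet mask = 255.0.0.0
Last octet of IP: 43
Last octet of mask: 0
Network last octet = 43 AND 0 = 0

0


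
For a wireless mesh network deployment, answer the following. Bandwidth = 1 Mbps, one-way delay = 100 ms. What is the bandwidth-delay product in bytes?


Given: bandwidth = 1 Mbps, delay = 100 ms
BDP in bits = 1 * 10^6 * 100 / 1000
BDP in bits = 100000
BDP in bytes = 100000 / 8 = 12500

12500


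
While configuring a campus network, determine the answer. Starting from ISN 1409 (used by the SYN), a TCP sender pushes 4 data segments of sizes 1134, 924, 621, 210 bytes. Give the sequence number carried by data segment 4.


The SYN occupies sequence number ISN = 1409, so the first data byte is ISN + 1 = 1410.
SEQ of data segment i = (ISN + 1) + sum of payload sizes of segments 1..i-1.
Segment 1: SEQ = 1410, payload = 1134 bytes
Segment 2: SEQ = 2544, payload = 924 bytes
Segment 3: SEQ = 3468, payload = 621 bytes
Segment 4: SEQ = 4089, payload = 210 bytes
SEQ of segment 4 = 1410 + 1134 + 924 + 621 = 4089

4089


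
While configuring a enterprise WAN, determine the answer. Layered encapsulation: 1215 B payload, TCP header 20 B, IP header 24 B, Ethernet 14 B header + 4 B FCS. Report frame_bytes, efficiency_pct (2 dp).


TCP segment = 1215 + 20 = 1235 B
IP packet = 1235 + 24 = 1259 B
Ethernet frame = 1259 + 14 + 4 = 1277 B
Efficiency = app / frame = 1215 / 1277 = 0.951449 = 95.1449% -> 95.14% (2 dp)

1277, 95.14


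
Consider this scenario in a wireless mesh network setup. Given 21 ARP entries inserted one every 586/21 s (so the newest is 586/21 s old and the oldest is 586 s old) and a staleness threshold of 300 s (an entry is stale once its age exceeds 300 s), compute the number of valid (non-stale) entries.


Ages are k * 586/21 s for k = 1..21 (spacing = 27.9048 s).
Entry k is valid iff k * 586/21 <= 300 iff k <= 21 * 300 / 586 = 10.7509
n_valid = floor(10.7509) = 10
(n_stale = 21 - 10 = 11)

10


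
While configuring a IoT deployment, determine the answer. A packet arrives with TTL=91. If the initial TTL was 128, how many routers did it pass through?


Given: initial TTL = 128, received TTL = 91
Hops = initial TTL - received TTL
Hops = 128 - 91 = 37

37


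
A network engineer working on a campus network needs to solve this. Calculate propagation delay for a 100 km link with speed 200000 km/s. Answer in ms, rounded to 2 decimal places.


Given: distance = 100 km, speed = 200000 km/s
Delay = distance / speed = 100 / 200000 seconds
Delay in ms = 100 * 1000 / 200000
Delay = 0.5000 ms
Rounded to 2 dp = 0.50 ms

0.50


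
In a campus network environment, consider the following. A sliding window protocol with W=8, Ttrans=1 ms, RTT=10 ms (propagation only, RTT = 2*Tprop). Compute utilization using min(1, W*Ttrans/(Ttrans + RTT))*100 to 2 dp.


Given: W = 8, Ttrans = 1 ms, RTT = 10 ms (= 2 * Tprop, Tprop = 5 ms)
Cycle time = Ttrans + RTT = 1 + 10 = 11 ms (first packet sent until its ACK returns)
W * Ttrans = 8 * 1 = 8 ms of sending per cycle
W * Ttrans / (Ttrans + RTT) = 8 / 11 = 0.727273
U = min(1, 0.727273) = 0.727273
U% = 72.73%

72.73


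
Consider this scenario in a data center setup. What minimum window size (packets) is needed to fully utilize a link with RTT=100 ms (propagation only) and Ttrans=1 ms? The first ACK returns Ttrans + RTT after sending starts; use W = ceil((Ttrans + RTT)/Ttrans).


Given: Ttrans = 1 ms, RTT = 100 ms (= 2 * Tprop, Tprop = 50 ms)
Time until first ACK returns = Ttrans + RTT = 1 + 100 = 101 ms
Need W * Ttrans >= Ttrans + RTT  ->  W >= (Ttrans + RTT) / Ttrans
(Ttrans + RTT) / Ttrans = 101 / 1 = 101
W_min = ceil(101) = 101

101


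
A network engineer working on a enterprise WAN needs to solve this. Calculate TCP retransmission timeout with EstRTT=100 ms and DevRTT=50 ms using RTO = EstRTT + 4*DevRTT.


Given: EstRTT = 100 ms, DevRTT = 50 ms
Timeout = EstRTT + 4 * DevRTT
4 * DevRTT = 4 * 50 = 200
Timeout = 100 + 200 = 300 ms

300


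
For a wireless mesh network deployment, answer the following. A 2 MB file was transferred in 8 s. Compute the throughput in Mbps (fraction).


Given: file = 2 MB, time = 8 s
File in Mb = 2 * 8 = 16 Mb
Throughput = 16 / 8 Mbps
Throughput = 2 Mbps

2


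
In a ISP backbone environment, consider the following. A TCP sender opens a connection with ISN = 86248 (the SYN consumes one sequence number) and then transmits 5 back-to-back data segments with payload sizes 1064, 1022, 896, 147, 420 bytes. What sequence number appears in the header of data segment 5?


The SYN occupies sequence number ISN = 86248, so the first data byte is ISN + 1 = 86249.
SEQ of data segment i = (ISN + 1) + sum of payload sizes of segments 1..i-1.
Segment 1: SEQ = 86249, payload = 1064 bytes
Segment 2: SEQ = 87313, payload = 1022 bytes
Segment 3: SEQ = 88335, payload = 896 bytes
Segment 4: SEQ = 89231, payload = 147 bytes
Segment 5: SEQ = 89378, payload = 420 bytes
SEQ of segment 5 = 86249 + 1064 + 1022 + 896 + 147 = 89378

89378


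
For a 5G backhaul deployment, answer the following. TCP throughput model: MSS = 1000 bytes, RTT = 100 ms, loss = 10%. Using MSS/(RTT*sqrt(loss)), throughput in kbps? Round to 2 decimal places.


Given: MSS = 1000 bytes, RTT = 100 ms, loss = 10%
RTT in seconds = 100 / 1000 = 0.1
Loss rate = 10% = 0.1
sqrt(loss) = sqrt(0.1) = 0.316227766017
Throughput (bytes/s) = 1000 / (0.1 * 0.316227766017) = 31622.7766
Throughput (kbps) = 31622.7766 * 8 / 1000 = 252.982213 -> 252.98 kbps (2 dp)

252.98


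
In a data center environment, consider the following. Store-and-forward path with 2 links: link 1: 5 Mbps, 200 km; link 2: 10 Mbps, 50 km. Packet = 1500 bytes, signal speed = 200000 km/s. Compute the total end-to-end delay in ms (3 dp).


Packet = 1500 bytes = 12000 bits. Store-and-forward: sum (t_trans + t_prop) per link.
Link 1: t_trans = 12000/(5*10^6) s = 2.4000 ms; t_prop = 200/200000 s = 1.0000 ms; subtotal = 3.4000 ms
Link 2: t_trans = 12000/(10*10^6) s = 1.2000 ms; t_prop = 50/200000 s = 0.2500 ms; subtotal = 1.4500 ms
End-to-end = 3.4000 + 1.4500 = 4.8500 ms -> 4.850 ms (3 dp)

4.850


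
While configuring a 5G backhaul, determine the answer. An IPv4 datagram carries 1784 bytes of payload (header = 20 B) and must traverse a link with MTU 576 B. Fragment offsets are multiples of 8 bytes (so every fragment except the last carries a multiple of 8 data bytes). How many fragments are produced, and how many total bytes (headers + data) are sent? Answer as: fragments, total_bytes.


Max data per non-final fragment = floor((MTU - header)/8)*8 = floor((576 - 20)/8)*8 = floor(556/8)*8 = 552 B
Final fragment needs no 8-byte alignment: it can carry up to MTU - header = 556 B
Non-final fragments needed = ceil((payload - 556) / 552) = ceil(1228/552) = ceil(2.2246) = 3
Number of fragments = 3 + 1 = 4
Fragment sizes (data): 3 * 552 B + 128 B (last, 128 <= 556 OK)
Total bytes sent = payload + n_frags * header = 1784 + 4*20 = 1784 + 80 = 1864 B

4, 1864


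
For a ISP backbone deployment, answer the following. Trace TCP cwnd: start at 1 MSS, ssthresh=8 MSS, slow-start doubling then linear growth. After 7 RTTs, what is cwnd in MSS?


RTT 0: cwnd = 1 MSS (initial)
RTT 1: cwnd = 2 MSS (slow start, doubled)
RTT 2: cwnd = 4 MSS (slow start, doubled)
RTT 3: cwnd = 8 MSS (slow start, doubled)
RTT 4: cwnd = 9 MSS (congestion avoidance, +1)
RTT 5: cwnd = 10 MSS (congestion avoidance, +1)
RTT 6: cwnd = 11 MSS (congestion avoidance, +1)
RTT 7: cwnd = 12 MSS (congestion avoidance, +1)

12


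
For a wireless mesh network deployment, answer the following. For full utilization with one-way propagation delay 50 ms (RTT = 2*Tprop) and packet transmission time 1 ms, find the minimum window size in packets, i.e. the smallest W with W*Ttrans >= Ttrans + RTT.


Given: Ttrans = 1 ms, RTT = 100 ms (= 2 * Tprop, Tprop = 50 ms)
Time until first ACK returns = Ttrans + RTT = 1 + 100 = 101 ms
Need W * Ttrans >= Ttrans + RTT  ->  W >= (Ttrans + RTT) / Ttrans
(Ttrans + RTT) / Ttrans = 101 / 1 = 101
W_min = ceil(101) = 101

101


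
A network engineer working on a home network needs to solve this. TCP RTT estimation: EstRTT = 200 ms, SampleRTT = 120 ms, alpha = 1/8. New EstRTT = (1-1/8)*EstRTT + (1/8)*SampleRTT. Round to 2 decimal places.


Given: EstRTT = 200 ms, SampleRTT = 120 ms, alpha = 1/8
New EstRTT = (1 - alpha) * EstRTT + alpha * SampleRTT
(7/8) * 200 = 175
(1/8) * 120 = 15
New EstRTT = 175 + 15 = 190 ms -> 190.00 ms (2 dp)

190.00


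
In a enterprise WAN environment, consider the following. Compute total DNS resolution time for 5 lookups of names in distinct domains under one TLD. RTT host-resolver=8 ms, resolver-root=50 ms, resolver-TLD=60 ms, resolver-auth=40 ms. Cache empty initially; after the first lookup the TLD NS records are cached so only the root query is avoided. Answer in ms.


Lookup 1 (cold cache): local + root + TLD + auth = 8 + 50 + 60 + 40 = 158 ms
Lookups 2..5 (TLD NS cached -> skip root; new domain -> still ask TLD and auth): local + TLD + auth = 8 + 60 + 40 = 108 ms each
Remaining 4 lookups: 4 * 108 = 432 ms
Total = 158 + 432 = 590 ms

590


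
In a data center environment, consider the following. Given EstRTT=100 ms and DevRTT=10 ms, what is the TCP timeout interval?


Given: EstRTT = 100 ms, DevRTT = 10 ms
Timeout = EstRTT + 4 * DevRTT
4 * DevRTT = 4 * 10 = 40
Timeout = 100 + 40 = 140 ms

140


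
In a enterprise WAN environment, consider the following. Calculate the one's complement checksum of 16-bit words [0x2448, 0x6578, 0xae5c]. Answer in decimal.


Given words: [0x2448, 0x6578, 0xae5c]
Step 1: Sum all words
Raw sum = 9288 + 25976 + 44636 = 79900
Step 2: Fold carry: (14364 + 1) = 14365
One's complement = ~14365 & 0xFFFF = 51170

51170


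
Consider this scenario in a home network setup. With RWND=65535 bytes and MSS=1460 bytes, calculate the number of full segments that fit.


Given: RWND = 65535 bytes, MSS = 1460 bytes
Full segments = floor(RWND / MSS)
Full segments = floor(65535 / 1460)
Full segments = floor(44.887) = 44

44


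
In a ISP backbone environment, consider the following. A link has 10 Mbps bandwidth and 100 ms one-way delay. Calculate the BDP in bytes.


Given: bandwidth = 10 Mbps, delay = 100 ms
BDP in bits = 10 * 10^6 * 100 / 1000
BDP in bits = 1000000
BDP in bytes = 1000000 / 8 = 125000

125000
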